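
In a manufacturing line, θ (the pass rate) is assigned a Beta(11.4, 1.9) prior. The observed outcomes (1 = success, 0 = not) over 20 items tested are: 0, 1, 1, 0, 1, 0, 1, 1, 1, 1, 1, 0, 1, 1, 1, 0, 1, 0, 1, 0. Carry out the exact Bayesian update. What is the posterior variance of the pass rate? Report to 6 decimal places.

0.005709

The Beta prior is conjugate to a Binomial/Bernoulli likelihood; the update adds successes to α and failures to β.
Posterior: Beta(α+k, β+n−k) = Beta(11.4+13, 1.9+7) = Beta(24.4, 8.9).
Var = αβ/((α+β)²(α+β+1)) = 24.4·8.9/(33.3²·34.3) = 0.005709.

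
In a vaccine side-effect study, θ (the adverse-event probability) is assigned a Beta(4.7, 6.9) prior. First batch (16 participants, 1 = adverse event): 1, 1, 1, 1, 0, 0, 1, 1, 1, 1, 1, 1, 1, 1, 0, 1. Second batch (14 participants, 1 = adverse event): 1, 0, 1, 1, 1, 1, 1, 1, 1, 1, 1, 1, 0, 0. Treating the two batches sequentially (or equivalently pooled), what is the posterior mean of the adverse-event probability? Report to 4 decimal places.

0.6899

The Beta prior is conjugate to a Binomial/Bernoulli likelihood; the update adds successes to α and failures to β.
After batch 1: Beta(4.7+13, 6.9+3) = Beta(17.7, 9.9).
After batch 2: Beta(17.7+11, 9.9+3) = Beta(28.7, 12.9).
Posterior mean = α/(α+β) = 28.7/41.6 = 0.6899.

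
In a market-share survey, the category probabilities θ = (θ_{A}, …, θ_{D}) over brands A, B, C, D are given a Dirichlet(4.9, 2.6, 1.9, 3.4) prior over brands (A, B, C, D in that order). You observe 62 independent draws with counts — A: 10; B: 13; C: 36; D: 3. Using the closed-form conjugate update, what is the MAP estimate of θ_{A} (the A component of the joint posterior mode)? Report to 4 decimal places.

The Dirichlet prior is conjugate to the Multinomial likelihood: each posterior αⱼ = prior αⱼ + observed count nⱼ.
Posterior concentration: (14.9, 15.6, 37.9, 6.4), total = 74.8.
Joint mode component: (α_{A}−1)/(Σα−K) = 13.9/70.8 = 0.1963.

0.1963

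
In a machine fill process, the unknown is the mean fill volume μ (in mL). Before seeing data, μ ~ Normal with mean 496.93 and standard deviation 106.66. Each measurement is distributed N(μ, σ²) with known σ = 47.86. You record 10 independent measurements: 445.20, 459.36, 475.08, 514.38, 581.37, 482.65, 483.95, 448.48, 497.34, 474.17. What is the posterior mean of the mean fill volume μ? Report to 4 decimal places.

486.4098

For Normal data with known variance σ², a Normal(μ₀, σ₀²) prior on μ is conjugate. Posterior precision = 1/σ₀² + n/σ²; posterior mean is the precision-weighted average of μ₀ and x̄.
Σxᵢ = 445.20 + 459.36 + 475.08 + 514.38 + 581.37 + 482.65 + 483.95 + 448.48 + 497.34 + 474.17 = 4861.98, so n·x̄ = 4861.98.
σ₀² = 106.66² = 11376.3556, σ² = 47.86² = 2290.5796; σ² + n·σ₀² = 2290.5796 + 10·11376.3556 = 116054.1356.
Posterior mean = (μ₀/σ₀² + n·x̄/σ²)/(1/σ₀² + n/σ²) = (σ²·μ₀ + σ₀²·n·x̄)/(σ² + n·σ₀²) = (2290.5796·496.93 + 11376.3556·4861.98)/116054.1356 = 56449871.120716/116054.1356 = 486.4098.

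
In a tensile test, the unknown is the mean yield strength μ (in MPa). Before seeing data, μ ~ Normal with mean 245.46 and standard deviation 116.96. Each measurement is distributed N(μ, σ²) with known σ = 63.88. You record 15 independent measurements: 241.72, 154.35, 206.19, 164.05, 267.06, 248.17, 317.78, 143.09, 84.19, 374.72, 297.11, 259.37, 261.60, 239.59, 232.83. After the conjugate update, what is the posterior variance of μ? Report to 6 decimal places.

For Normal data with known variance σ², a Normal(μ₀, σ₀²) prior on μ is conjugate. Posterior precision = 1/σ₀² + n/σ²; posterior mean is the precision-weighted average of μ₀ and x̄.
σ₀² = 116.96² = 13679.6416, σ² = 63.88² = 4080.6544; σ² + n·σ₀² = 4080.6544 + 15·13679.6416 = 209275.2784.
Posterior precision = 1/σ₀² + n/σ² = 1/13679.6416 + 15/4080.6544 = (σ² + n·σ₀²)/(σ₀²σ²) = 209275.2784/(13679.6416·4080.6544); posterior variance σₙ² = σ₀²σ²/(σ² + n·σ₀²) = 13679.6416·4080.6544/209275.2784 = 266.739054.

266.739054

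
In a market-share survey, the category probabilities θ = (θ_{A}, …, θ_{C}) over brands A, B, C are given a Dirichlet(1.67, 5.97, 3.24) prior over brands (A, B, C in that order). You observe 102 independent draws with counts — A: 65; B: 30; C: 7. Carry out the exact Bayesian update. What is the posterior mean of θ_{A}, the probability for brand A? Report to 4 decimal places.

0.5906

The Dirichlet prior is conjugate to the Multinomial likelihood: each posterior αⱼ = prior αⱼ + observed count nⱼ.
Posterior concentration: (66.67, 35.97, 10.24), total = 112.88.
E[θ_{A}|data] = α_{A}/Σα = 66.67/112.88 = 0.5906.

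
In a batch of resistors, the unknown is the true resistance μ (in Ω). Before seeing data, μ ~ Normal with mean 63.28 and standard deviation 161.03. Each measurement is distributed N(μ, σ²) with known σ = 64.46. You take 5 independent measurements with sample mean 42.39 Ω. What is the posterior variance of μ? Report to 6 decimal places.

For Normal data with known variance σ², a Normal(μ₀, σ₀²) prior on μ is conjugate. Posterior precision = 1/σ₀² + n/σ²; posterior mean is the precision-weighted average of μ₀ and x̄.
σ₀² = 161.03² = 25930.6609, σ² = 64.46² = 4155.0916; σ² + n·σ₀² = 4155.0916 + 5·25930.6609 = 133808.3961.
Posterior precision = 1/σ₀² + n/σ² = 1/25930.6609 + 5/4155.0916 = (σ² + n·σ₀²)/(σ₀²σ²) = 133808.3961/(25930.6609·4155.0916); posterior variance σₙ² = σ₀²σ²/(σ² + n·σ₀²) = 25930.6609·4155.0916/133808.3961 = 805.213084.

805.213084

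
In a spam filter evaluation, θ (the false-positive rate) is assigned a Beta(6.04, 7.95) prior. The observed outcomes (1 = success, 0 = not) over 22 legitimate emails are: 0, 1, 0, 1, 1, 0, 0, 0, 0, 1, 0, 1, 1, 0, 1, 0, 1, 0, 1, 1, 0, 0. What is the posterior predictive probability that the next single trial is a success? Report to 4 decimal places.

0.4457

The Beta prior is conjugate to a Binomial/Bernoulli likelihood; the update adds successes to α and failures to β.
Posterior: Beta(α+k, β+n−k) = Beta(6.04+10, 7.95+12) = Beta(16.04, 19.95).
For a single future Bernoulli trial, P(success | data) = α/(α+β) = 0.4457.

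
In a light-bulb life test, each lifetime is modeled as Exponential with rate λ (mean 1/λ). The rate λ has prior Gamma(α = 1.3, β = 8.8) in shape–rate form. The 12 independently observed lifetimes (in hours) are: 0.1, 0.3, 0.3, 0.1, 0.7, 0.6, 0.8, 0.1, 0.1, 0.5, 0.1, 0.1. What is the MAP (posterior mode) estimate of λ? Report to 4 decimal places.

0.9762

With a Gamma(shape α, rate β) prior on the exponential rate λ, the posterior after n observations with total T = Σxᵢ is Gamma(α+n, β+T).
Sum of observations T = 3.8 hours; n = 12.
Posterior: Gamma(1.3+12, 8.8+3.8) = Gamma(13.3, 12.6).
Mode = (α−1)/β = 0.9762.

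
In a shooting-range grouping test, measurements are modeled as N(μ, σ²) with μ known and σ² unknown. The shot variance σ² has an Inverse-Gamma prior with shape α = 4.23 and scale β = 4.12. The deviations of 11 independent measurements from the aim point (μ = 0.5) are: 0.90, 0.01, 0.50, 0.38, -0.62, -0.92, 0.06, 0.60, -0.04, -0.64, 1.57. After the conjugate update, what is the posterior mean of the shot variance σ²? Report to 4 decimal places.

0.7970

With known mean μ and an Inverse-Gamma(α, β) prior on σ², the Normal likelihood is conjugate: posterior is Inv-Gamma(α + n/2, β + Σ(xᵢ−μ)²/2).
Σ(xᵢ−μ)² = (0.90)² + (0.01)² + (0.50)² + (0.38)² + (-0.62)² + (-0.92)² + (0.06)² + (0.60)² + (-0.04)² + (-0.64)² + (1.57)² = 5.6750.
Posterior: Inv-Gamma(4.23 + 11/2, 4.12 + 5.6750/2) = Inv-Gamma(9.73, 6.95750).
E[σ²|data] = β/(α−1) = 6.95750/8.73 = 0.7970.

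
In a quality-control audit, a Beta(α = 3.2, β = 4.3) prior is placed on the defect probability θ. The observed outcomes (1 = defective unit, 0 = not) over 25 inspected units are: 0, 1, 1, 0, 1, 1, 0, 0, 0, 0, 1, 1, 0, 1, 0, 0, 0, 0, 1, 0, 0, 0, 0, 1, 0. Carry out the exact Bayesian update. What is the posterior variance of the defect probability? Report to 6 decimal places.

The Beta prior is conjugate to a Binomial/Bernoulli likelihood; the update adds successes to α and failures to β.
Posterior: Beta(α+k, β+n−k) = Beta(3.2+9, 4.3+16) = Beta(12.2, 20.3).
Var = αβ/((α+β)²(α+β+1)) = 12.2·20.3/(32.5²·33.5) = 0.006999.

0.006999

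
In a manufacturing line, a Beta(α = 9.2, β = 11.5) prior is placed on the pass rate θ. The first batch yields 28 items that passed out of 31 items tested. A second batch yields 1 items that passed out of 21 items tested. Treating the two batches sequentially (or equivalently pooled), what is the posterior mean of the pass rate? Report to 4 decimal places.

0.5254

The Beta prior is conjugate to a Binomial/Bernoulli likelihood; the update adds successes to α and failures to β.
After batch 1: Beta(9.2+28, 11.5+3) = Beta(37.2, 14.5).
After batch 2: Beta(37.2+1, 14.5+20) = Beta(38.2, 34.5).
Posterior mean = α/(α+β) = 38.2/72.7 = 0.5254.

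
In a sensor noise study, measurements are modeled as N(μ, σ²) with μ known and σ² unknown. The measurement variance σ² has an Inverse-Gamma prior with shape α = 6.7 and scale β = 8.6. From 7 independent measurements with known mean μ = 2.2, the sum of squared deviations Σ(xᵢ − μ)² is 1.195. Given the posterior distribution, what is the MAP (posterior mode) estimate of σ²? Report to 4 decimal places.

With known mean μ and an Inverse-Gamma(α, β) prior on σ², the Normal likelihood is conjugate: posterior is Inv-Gamma(α + n/2, β + Σ(xᵢ−μ)²/2).
Posterior: Inv-Gamma(6.7 + 7/2, 8.6 + 1.195/2) = Inv-Gamma(10.20, 9.1975).
Mode = β/(α+1) = 9.1975/11.20 = 0.8212.

0.8212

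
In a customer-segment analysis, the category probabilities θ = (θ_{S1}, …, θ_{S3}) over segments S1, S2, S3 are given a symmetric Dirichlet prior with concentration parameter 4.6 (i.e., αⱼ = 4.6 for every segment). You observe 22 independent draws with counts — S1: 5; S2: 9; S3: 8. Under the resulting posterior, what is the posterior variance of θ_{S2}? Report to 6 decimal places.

0.006401

The Dirichlet prior is conjugate to the Multinomial likelihood: each posterior αⱼ = prior αⱼ + observed count nⱼ.
Posterior concentration: (9.6, 13.6, 12.6), total = 35.8.
Var[θ_j] = α_j(Σα−α_j)/((Σα)²(Σα+1)) = 13.6·22.2/(35.8²·36.8) = 0.006401.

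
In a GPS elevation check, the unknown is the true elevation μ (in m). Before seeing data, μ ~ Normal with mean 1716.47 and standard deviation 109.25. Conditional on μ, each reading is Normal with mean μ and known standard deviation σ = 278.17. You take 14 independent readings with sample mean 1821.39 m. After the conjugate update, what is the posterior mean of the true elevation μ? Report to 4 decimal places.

For Normal data with known variance σ², a Normal(μ₀, σ₀²) prior on μ is conjugate. Posterior precision = 1/σ₀² + n/σ²; posterior mean is the precision-weighted average of μ₀ and x̄.
n·x̄ = 14·1821.39 = 25499.46.
σ₀² = 109.25² = 11935.5625, σ² = 278.17² = 77378.5489; σ² + n·σ₀² = 77378.5489 + 14·11935.5625 = 244476.4239.
Posterior mean = (μ₀/σ₀² + n·x̄/σ²)/(1/σ₀² + n/σ²) = (σ²·μ₀ + σ₀²·n·x̄)/(σ² + n·σ₀²) = (77378.5489·1716.47 + 11935.5625·25499.46)/244476.4239 = 437168356.376633/244476.4239 = 1788.1821.

1788.1821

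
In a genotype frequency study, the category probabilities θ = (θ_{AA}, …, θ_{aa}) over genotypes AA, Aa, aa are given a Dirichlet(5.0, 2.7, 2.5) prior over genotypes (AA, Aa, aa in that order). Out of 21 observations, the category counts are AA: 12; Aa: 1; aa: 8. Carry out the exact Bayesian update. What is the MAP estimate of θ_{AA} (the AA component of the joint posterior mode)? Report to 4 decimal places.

0.5674

The Dirichlet prior is conjugate to the Multinomial likelihood: each posterior αⱼ = prior αⱼ + observed count nⱼ.
Posterior concentration: (17.0, 3.7, 10.5), total = 31.2.
Joint mode component: (α_{AA}−1)/(Σα−K) = 16.0/28.2 = 0.5674.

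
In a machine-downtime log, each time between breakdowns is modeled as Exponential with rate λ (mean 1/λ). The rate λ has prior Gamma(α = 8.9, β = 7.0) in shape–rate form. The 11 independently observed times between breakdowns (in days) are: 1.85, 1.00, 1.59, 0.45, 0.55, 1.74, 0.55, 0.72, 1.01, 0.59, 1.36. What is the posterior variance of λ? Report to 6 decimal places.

0.058715

With a Gamma(shape α, rate β) prior on the exponential rate λ, the posterior after n observations with total T = Σxᵢ is Gamma(α+n, β+T).
Sum of observations T = 11.41 days; n = 11.
Posterior: Gamma(8.9+11, 7.0+11.41) = Gamma(19.9, 18.41).
Var = α/β² = 0.058715.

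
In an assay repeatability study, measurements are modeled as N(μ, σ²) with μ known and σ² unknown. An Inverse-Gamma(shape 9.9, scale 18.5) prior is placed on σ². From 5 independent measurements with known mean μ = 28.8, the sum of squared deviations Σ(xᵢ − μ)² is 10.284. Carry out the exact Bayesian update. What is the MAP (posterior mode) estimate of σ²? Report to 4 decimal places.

1.7643

With known mean μ and an Inverse-Gamma(α, β) prior on σ², the Normal likelihood is conjugate: posterior is Inv-Gamma(α + n/2, β + Σ(xᵢ−μ)²/2).
Posterior: Inv-Gamma(9.9 + 5/2, 18.5 + 10.284/2) = Inv-Gamma(12.40, 23.6420).
Mode = β/(α+1) = 23.6420/13.40 = 1.7643.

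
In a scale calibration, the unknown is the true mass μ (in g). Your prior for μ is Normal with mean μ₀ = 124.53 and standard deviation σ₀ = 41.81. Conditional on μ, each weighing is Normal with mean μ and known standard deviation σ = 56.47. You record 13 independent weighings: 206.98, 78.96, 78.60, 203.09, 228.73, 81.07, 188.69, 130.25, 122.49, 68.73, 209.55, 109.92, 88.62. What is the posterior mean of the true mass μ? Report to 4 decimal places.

136.4558

For Normal data with known variance σ², a Normal(μ₀, σ₀²) prior on μ is conjugate. Posterior precision = 1/σ₀² + n/σ²; posterior mean is the precision-weighted average of μ₀ and x̄.
Σxᵢ = 206.98 + 78.96 + 78.60 + 203.09 + 228.73 + 81.07 + 188.69 + 130.25 + 122.49 + 68.73 + 209.55 + 109.92 + 88.62 = 1795.68, so n·x̄ = 1795.68.
σ₀² = 41.81² = 1748.0761, σ² = 56.47² = 3188.8609; σ² + n·σ₀² = 3188.8609 + 13·1748.0761 = 25913.8502.
Posterior mean = (μ₀/σ₀² + n·x̄/σ²)/(1/σ₀² + n/σ²) = (σ²·μ₀ + σ₀²·n·x̄)/(σ² + n·σ₀²) = (3188.8609·124.53 + 1748.0761·1795.68)/25913.8502 = 3536094.139125/25913.8502 = 136.4558.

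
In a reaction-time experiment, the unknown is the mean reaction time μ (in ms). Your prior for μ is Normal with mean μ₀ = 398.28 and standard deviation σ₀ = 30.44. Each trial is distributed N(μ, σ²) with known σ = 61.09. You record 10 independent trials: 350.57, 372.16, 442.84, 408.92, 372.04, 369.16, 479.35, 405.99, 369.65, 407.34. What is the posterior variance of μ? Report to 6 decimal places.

For Normal data with known variance σ², a Normal(μ₀, σ₀²) prior on μ is conjugate. Posterior precision = 1/σ₀² + n/σ²; posterior mean is the precision-weighted average of μ₀ and x̄.
σ₀² = 30.44² = 926.5936, σ² = 61.09² = 3731.9881; σ² + n·σ₀² = 3731.9881 + 10·926.5936 = 12997.9241.
Posterior precision = 1/σ₀² + n/σ² = 1/926.5936 + 10/3731.9881 = (σ² + n·σ₀²)/(σ₀²σ²) = 12997.9241/(926.5936·3731.9881); posterior variance σₙ² = σ₀²σ²/(σ² + n·σ₀²) = 926.5936·3731.9881/12997.9241 = 266.045275.

266.045275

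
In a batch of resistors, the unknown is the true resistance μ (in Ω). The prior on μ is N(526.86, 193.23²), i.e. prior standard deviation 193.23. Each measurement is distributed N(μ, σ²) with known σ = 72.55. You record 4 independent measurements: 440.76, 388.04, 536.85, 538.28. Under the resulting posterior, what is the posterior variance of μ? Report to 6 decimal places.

1271.079699

For Normal data with known variance σ², a Normal(μ₀, σ₀²) prior on μ is conjugate. Posterior precision = 1/σ₀² + n/σ²; posterior mean is the precision-weighted average of μ₀ and x̄.
σ₀² = 193.23² = 37337.8329, σ² = 72.55² = 5263.5025; σ² + n·σ₀² = 5263.5025 + 4·37337.8329 = 154614.8341.
Posterior precision = 1/σ₀² + n/σ² = 1/37337.8329 + 4/5263.5025 = (σ² + n·σ₀²)/(σ₀²σ²) = 154614.8341/(37337.8329·5263.5025); posterior variance σₙ² = σ₀²σ²/(σ² + n·σ₀²) = 37337.8329·5263.5025/154614.8341 = 1271.079699.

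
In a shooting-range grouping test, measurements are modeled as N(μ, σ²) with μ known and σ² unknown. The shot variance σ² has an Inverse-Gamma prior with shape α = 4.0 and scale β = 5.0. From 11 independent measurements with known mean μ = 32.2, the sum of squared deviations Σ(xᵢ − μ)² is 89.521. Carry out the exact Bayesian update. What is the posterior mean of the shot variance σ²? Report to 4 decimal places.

5.8542

With known mean μ and an Inverse-Gamma(α, β) prior on σ², the Normal likelihood is conjugate: posterior is Inv-Gamma(α + n/2, β + Σ(xᵢ−μ)²/2).
Posterior: Inv-Gamma(4.0 + 11/2, 5.0 + 89.521/2) = Inv-Gamma(9.50, 49.7605).
E[σ²|data] = β/(α−1) = 49.7605/8.50 = 5.8542.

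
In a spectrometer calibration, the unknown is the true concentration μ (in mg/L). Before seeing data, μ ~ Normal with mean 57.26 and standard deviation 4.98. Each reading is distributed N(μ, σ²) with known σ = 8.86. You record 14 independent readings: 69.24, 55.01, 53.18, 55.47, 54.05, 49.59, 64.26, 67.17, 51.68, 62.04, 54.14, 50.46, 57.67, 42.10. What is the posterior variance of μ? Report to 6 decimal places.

For Normal data with known variance σ², a Normal(μ₀, σ₀²) prior on μ is conjugate. Posterior precision = 1/σ₀² + n/σ²; posterior mean is the precision-weighted average of μ₀ and x̄.
σ₀² = 4.98² = 24.8004, σ² = 8.86² = 78.4996; σ² + n·σ₀² = 78.4996 + 14·24.8004 = 425.7052.
Posterior precision = 1/σ₀² + n/σ² = 1/24.8004 + 14/78.4996 = (σ² + n·σ₀²)/(σ₀²σ²) = 425.7052/(24.8004·78.4996); posterior variance σₙ² = σ₀²σ²/(σ² + n·σ₀²) = 24.8004·78.4996/425.7052 = 4.573168.

4.573168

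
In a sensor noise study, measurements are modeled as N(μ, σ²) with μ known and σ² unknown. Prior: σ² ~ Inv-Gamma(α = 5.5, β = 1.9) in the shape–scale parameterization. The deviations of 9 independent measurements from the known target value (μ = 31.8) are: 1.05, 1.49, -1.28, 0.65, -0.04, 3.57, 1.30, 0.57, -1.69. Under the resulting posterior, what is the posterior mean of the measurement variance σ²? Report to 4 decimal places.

1.4889

With known mean μ and an Inverse-Gamma(α, β) prior on σ², the Normal likelihood is conjugate: posterior is Inv-Gamma(α + n/2, β + Σ(xᵢ−μ)²/2).
Σ(xᵢ−μ)² = (1.05)² + (1.49)² + (-1.28)² + (0.65)² + (-0.04)² + (3.57)² + (1.30)² + (0.57)² + (-1.69)² = 23.0010.
Posterior: Inv-Gamma(5.5 + 9/2, 1.9 + 23.0010/2) = Inv-Gamma(10.00, 13.40050).
E[σ²|data] = β/(α−1) = 13.40050/9.00 = 1.4889.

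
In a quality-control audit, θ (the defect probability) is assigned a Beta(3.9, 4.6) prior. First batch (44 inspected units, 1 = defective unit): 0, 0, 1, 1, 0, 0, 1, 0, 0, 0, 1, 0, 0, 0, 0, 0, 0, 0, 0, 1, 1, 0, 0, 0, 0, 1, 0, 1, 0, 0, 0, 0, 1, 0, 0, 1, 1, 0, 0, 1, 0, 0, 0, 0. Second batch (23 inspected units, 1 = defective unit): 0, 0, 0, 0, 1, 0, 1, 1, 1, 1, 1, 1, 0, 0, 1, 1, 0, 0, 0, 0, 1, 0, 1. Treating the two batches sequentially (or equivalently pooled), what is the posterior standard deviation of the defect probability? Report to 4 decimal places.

0.0548

The Beta prior is conjugate to a Binomial/Bernoulli likelihood; the update adds successes to α and failures to β.
After batch 1: Beta(3.9+12, 4.6+32) = Beta(15.9, 36.6).
After batch 2: Beta(15.9+11, 36.6+12) = Beta(26.9, 48.6).
Var = αβ/((α+β)²(α+β+1)) = 26.9·48.6/(75.5²·76.5) = 0.00299801; SD = √0.00299801 = 0.0548.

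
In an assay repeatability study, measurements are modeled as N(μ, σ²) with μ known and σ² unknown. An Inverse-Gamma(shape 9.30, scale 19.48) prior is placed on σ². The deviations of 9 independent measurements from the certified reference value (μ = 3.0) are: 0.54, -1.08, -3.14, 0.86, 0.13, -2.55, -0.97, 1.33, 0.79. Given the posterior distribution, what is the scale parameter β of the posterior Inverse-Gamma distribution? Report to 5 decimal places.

With known mean μ and an Inverse-Gamma(α, β) prior on σ², the Normal likelihood is conjugate: posterior is Inv-Gamma(α + n/2, β + Σ(xᵢ−μ)²/2).
Σ(xᵢ−μ)² = (0.54)² + (-1.08)² + (-3.14)² + (0.86)² + (0.13)² + (-2.55)² + (-0.97)² + (1.33)² + (0.79)² = 21.9105.
Posterior: Inv-Gamma(9.30 + 9/2, 19.48 + 21.9105/2) = Inv-Gamma(13.80, 30.43525).
Posterior β = 30.43525.

30.43525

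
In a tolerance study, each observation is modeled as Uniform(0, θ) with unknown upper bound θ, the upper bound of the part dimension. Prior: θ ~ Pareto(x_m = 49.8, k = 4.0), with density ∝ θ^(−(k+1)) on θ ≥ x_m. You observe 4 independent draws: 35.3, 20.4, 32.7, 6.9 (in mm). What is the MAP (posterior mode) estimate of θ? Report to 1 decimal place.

49.8

A Pareto(scale x_m, shape k) prior on the upper bound θ of Uniform(0, θ) is conjugate: posterior is Pareto(max(x_m, max xᵢ), k + n).
Sample maximum = 35.3; prior scale x_m = 49.8 → posterior scale = max = 49.8.
Posterior shape = 4.0 + 4 = 8.0.
The Pareto density is decreasing on [x_m, ∞), so the mode is x_m = 49.8.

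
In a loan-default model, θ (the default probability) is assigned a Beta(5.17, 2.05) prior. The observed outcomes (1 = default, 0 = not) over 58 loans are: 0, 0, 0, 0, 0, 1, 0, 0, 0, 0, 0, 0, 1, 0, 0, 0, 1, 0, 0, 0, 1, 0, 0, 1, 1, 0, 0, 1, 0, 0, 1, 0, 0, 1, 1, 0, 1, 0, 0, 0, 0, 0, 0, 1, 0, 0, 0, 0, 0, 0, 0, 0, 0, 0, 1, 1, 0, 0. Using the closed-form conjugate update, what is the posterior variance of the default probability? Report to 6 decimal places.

The Beta prior is conjugate to a Binomial/Bernoulli likelihood; the update adds successes to α and failures to β.
Posterior: Beta(α+k, β+n−k) = Beta(5.17+14, 2.05+44) = Beta(19.17, 46.05).
Var = αβ/((α+β)²(α+β+1)) = 19.17·46.05/(65.22²·66.22) = 0.003134.

0.003134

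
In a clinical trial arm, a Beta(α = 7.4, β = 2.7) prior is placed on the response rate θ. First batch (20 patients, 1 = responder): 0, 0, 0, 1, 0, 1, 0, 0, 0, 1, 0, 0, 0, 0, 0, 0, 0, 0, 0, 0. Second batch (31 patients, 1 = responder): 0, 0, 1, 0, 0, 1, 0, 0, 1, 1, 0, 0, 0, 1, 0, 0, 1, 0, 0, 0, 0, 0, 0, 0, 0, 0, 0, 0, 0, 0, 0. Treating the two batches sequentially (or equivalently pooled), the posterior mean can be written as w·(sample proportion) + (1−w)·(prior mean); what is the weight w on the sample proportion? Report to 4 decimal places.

The Beta prior is conjugate to a Binomial/Bernoulli likelihood; the update adds successes to α and failures to β.
Total number of patients: n = 20 + 31 = 51.
Posterior mean = (α₀+k)/(α₀+β₀+n) = [n/(α₀+β₀+n)]·(k/n) + [(α₀+β₀)/(α₀+β₀+n)]·α₀/(α₀+β₀), so only n and the prior enter the weight.
The weight on the data is w = n/(α₀+β₀+n) = 51/(7.4+2.7+51) = 51/61.1 = 0.8347.

0.8347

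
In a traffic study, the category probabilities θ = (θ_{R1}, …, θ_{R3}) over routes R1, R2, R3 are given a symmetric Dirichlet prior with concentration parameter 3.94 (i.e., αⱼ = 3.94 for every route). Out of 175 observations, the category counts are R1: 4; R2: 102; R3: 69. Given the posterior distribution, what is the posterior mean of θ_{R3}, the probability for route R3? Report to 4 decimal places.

The Dirichlet prior is conjugate to the Multinomial likelihood: each posterior αⱼ = prior αⱼ + observed count nⱼ.
Posterior concentration: (7.94, 105.94, 72.94), total = 186.82.
E[θ_{R3}|data] = α_{R3}/Σα = 72.94/186.82 = 0.3904.

0.3904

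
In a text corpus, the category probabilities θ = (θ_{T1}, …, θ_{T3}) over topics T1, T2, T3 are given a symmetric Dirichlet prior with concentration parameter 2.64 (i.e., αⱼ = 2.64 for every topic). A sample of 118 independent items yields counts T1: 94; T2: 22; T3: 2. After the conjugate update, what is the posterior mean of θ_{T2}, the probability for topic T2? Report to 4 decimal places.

The Dirichlet prior is conjugate to the Multinomial likelihood: each posterior αⱼ = prior αⱼ + observed count nⱼ.
Posterior concentration: (96.64, 24.64, 4.64), total = 125.92.
E[θ_{T2}|data] = α_{T2}/Σα = 24.64/125.92 = 0.1957.

0.1957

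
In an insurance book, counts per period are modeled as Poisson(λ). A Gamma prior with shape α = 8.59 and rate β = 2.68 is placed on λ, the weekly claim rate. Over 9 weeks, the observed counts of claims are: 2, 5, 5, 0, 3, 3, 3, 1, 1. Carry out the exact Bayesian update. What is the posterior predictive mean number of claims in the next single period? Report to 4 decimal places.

2.7046

With a Gamma(shape α, rate β) prior, the Poisson likelihood is conjugate: the posterior is Gamma(α + ΣXᵢ, β + n).
Sum of counts S = 23 over n = 9 weeks.
Posterior: Gamma(α+S, β+n) = Gamma(8.59+23, 2.68+9) = Gamma(31.59, 11.68).
The predictive distribution for one future period is NegBinom with mean α/β = 2.7046.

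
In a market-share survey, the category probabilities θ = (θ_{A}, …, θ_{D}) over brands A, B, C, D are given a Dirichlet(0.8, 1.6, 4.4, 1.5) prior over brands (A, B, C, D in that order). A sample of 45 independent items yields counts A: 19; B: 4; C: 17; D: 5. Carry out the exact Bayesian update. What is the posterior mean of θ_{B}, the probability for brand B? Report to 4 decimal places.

0.1051

The Dirichlet prior is conjugate to the Multinomial likelihood: each posterior αⱼ = prior αⱼ + observed count nⱼ.
Posterior concentration: (19.8, 5.6, 21.4, 6.5), total = 53.3.
E[θ_{B}|data] = α_{B}/Σα = 5.6/53.3 = 0.1051.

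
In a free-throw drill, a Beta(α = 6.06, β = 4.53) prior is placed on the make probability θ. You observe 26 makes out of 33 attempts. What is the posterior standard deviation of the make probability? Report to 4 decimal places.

0.0661

The Beta prior is conjugate to a Binomial/Bernoulli likelihood; the update adds successes to α and failures to β.
Posterior: Beta(α+k, β+n−k) = Beta(6.06+26, 4.53+7) = Beta(32.06, 11.53).
Var = αβ/((α+β)²(α+β+1)) = 32.06·11.53/(43.59²·44.59) = 0.00436296; SD = √0.00436296 = 0.0661.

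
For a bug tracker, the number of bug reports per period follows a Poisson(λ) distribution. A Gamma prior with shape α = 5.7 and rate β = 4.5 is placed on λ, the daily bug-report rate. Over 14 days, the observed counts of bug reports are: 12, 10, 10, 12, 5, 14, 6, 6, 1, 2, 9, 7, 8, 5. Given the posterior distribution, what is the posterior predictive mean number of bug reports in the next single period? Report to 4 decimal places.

With a Gamma(shape α, rate β) prior, the Poisson likelihood is conjugate: the posterior is Gamma(α + ΣXᵢ, β + n).
Sum of counts S = 107 over n = 14 days.
Posterior: Gamma(α+S, β+n) = Gamma(5.7+107, 4.5+14) = Gamma(112.7, 18.5).
The predictive distribution for one future period is NegBinom with mean α/β = 6.0919.

6.0919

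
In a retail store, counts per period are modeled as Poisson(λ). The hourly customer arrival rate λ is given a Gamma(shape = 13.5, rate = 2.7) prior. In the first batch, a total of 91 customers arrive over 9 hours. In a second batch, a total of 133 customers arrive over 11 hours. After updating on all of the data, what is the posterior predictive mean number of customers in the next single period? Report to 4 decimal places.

10.4626

With a Gamma(shape α, rate β) prior, the Poisson likelihood is conjugate: the posterior is Gamma(α + ΣXᵢ, β + n).
After batch 1: Gamma(α+S, β+n) = Gamma(13.5+91, 2.7+9) = Gamma(104.5, 11.7).
After batch 2: Gamma(α+S, β+n) = Gamma(104.5+133, 11.7+11) = Gamma(237.5, 22.7).
The predictive distribution for one future period is NegBinom with mean α/β = 10.4626.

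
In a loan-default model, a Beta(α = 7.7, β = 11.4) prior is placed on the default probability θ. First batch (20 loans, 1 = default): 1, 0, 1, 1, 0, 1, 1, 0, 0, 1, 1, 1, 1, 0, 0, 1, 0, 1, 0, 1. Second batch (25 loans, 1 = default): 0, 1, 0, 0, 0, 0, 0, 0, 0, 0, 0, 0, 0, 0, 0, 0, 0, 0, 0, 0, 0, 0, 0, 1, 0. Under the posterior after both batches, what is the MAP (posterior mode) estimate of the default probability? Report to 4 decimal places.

0.3333

The Beta prior is conjugate to a Binomial/Bernoulli likelihood; the update adds successes to α and failures to β.
After batch 1: Beta(7.7+12, 11.4+8) = Beta(19.7, 19.4).
After batch 2: Beta(19.7+2, 19.4+23) = Beta(21.7, 42.4).
Mode of Beta(a,b) for a,b>1 is (a−1)/(a+b−2) = 20.7/62.1 = 0.3333.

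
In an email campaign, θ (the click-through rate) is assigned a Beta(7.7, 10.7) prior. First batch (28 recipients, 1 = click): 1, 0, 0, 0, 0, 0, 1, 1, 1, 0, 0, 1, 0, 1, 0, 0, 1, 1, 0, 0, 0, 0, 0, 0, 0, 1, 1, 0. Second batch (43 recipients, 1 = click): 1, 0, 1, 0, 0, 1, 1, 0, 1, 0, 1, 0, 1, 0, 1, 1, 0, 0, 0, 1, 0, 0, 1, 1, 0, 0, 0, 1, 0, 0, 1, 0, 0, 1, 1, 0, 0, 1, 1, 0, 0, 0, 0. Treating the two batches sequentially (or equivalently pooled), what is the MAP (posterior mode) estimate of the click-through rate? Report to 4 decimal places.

The Beta prior is conjugate to a Binomial/Bernoulli likelihood; the update adds successes to α and failures to β.
After batch 1: Beta(7.7+10, 10.7+18) = Beta(17.7, 28.7).
After batch 2: Beta(17.7+18, 28.7+25) = Beta(35.7, 53.7).
Mode of Beta(a,b) for a,b>1 is (a−1)/(a+b−2) = 34.7/87.4 = 0.3970.

0.3970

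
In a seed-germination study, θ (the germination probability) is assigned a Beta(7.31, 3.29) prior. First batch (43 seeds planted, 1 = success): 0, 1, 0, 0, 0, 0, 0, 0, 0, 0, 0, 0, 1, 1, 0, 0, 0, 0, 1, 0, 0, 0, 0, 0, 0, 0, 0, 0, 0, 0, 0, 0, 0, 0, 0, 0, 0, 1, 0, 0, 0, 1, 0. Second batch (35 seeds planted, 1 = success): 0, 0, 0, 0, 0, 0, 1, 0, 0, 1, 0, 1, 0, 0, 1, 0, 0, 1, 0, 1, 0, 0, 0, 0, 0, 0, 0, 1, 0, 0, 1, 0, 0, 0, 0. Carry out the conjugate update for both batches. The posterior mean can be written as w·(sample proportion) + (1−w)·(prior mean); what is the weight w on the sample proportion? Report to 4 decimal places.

0.8804

The Beta prior is conjugate to a Binomial/Bernoulli likelihood; the update adds successes to α and failures to β.
Total number of seeds planted: n = 43 + 35 = 78.
Posterior mean = (α₀+k)/(α₀+β₀+n) = [n/(α₀+β₀+n)]·(k/n) + [(α₀+β₀)/(α₀+β₀+n)]·α₀/(α₀+β₀), so only n and the prior enter the weight.
The weight on the data is w = n/(α₀+β₀+n) = 78/(7.31+3.29+78) = 78/88.60 = 0.8804.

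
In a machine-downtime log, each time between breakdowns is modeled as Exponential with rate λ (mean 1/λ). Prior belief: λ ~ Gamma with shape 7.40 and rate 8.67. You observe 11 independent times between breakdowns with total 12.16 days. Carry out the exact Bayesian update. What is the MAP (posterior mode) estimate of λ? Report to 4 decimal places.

0.8353

With a Gamma(shape α, rate β) prior on the exponential rate λ, the posterior after n observations with total T = Σxᵢ is Gamma(α+n, β+T).
Posterior: Gamma(7.40+11, 8.67+12.16) = Gamma(18.40, 20.83).
Mode = (α−1)/β = 0.8353.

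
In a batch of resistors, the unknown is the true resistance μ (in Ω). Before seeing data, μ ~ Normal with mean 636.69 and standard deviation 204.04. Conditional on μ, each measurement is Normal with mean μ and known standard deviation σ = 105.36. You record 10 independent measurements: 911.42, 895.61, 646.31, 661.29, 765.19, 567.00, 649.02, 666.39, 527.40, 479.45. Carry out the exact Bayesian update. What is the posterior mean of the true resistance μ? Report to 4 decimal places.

For Normal data with known variance σ², a Normal(μ₀, σ₀²) prior on μ is conjugate. Posterior precision = 1/σ₀² + n/σ²; posterior mean is the precision-weighted average of μ₀ and x̄.
Σxᵢ = 911.42 + 895.61 + 646.31 + 661.29 + 765.19 + 567.00 + 649.02 + 666.39 + 527.40 + 479.45 = 6769.08, so n·x̄ = 6769.08.
σ₀² = 204.04² = 41632.3216, σ² = 105.36² = 11100.7296; σ² + n·σ₀² = 11100.7296 + 10·41632.3216 = 427423.9456.
Posterior mean = (μ₀/σ₀² + n·x̄/σ²)/(1/σ₀² + n/σ²) = (σ²·μ₀ + σ₀²·n·x̄)/(σ² + n·σ₀²) = (11100.7296·636.69 + 41632.3216·6769.08)/427423.9456 = 288880239.025152/427423.9456 = 675.8635.

675.8635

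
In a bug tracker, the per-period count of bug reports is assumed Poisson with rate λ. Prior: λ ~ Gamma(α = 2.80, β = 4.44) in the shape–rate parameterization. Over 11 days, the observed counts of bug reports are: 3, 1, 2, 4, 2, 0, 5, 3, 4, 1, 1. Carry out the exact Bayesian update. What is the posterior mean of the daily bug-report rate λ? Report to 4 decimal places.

1.8653

With a Gamma(shape α, rate β) prior, the Poisson likelihood is conjugate: the posterior is Gamma(α + ΣXᵢ, β + n).
Sum of counts S = 26 over n = 11 days.
Posterior: Gamma(α+S, β+n) = Gamma(2.80+26, 4.44+11) = Gamma(28.80, 15.44).
Posterior mean = α/β = 28.80/15.44 = 1.8653.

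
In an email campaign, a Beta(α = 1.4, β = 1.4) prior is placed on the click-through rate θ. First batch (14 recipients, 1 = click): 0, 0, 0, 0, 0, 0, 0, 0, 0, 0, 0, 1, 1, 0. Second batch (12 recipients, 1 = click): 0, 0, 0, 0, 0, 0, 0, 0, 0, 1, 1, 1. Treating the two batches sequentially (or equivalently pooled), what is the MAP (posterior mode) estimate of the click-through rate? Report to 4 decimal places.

The Beta prior is conjugate to a Binomial/Bernoulli likelihood; the update adds successes to α and failures to β.
After batch 1: Beta(1.4+2, 1.4+12) = Beta(3.4, 13.4).
After batch 2: Beta(3.4+3, 13.4+9) = Beta(6.4, 22.4).
Mode of Beta(a,b) for a,b>1 is (a−1)/(a+b−2) = 5.4/26.8 = 0.2015.

0.2015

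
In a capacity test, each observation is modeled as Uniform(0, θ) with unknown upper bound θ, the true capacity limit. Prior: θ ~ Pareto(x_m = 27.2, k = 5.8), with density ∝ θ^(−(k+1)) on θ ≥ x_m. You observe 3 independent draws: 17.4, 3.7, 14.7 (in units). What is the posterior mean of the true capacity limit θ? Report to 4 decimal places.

A Pareto(scale x_m, shape k) prior on the upper bound θ of Uniform(0, θ) is conjugate: posterior is Pareto(max(x_m, max xᵢ), k + n).
Sample maximum = 17.4; prior scale x_m = 27.2 → posterior scale = max = 27.2.
Posterior shape = 5.8 + 3 = 8.8.
E[θ|data] = k·x_m/(k−1) = 8.8·27.2/7.8 = 30.6872.

30.6872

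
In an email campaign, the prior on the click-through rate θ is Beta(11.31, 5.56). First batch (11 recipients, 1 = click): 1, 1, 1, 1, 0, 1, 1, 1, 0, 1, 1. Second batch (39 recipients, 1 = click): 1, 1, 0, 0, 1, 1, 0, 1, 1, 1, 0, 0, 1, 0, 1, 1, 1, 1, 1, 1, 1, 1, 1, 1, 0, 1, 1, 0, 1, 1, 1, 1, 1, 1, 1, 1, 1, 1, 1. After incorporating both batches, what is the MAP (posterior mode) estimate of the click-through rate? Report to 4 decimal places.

The Beta prior is conjugate to a Binomial/Bernoulli likelihood; the update adds successes to α and failures to β.
After batch 1: Beta(11.31+9, 5.56+2) = Beta(20.31, 7.56).
After batch 2: Beta(20.31+31, 7.56+8) = Beta(51.31, 15.56).
Mode of Beta(a,b) for a,b>1 is (a−1)/(a+b−2) = 50.31/64.87 = 0.7756.

0.7756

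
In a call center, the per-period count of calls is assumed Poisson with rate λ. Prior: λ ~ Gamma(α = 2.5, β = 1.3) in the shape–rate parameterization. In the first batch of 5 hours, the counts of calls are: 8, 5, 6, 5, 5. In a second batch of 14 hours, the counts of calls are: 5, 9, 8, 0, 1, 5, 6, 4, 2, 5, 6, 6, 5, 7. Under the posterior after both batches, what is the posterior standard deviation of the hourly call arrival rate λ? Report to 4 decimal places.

0.4938

With a Gamma(shape α, rate β) prior, the Poisson likelihood is conjugate: the posterior is Gamma(α + ΣXᵢ, β + n).
Batch 1: sum of counts S = 29 over n = 5 hours.
After batch 1: Gamma(α+S, β+n) = Gamma(2.5+29, 1.3+5) = Gamma(31.5, 6.3).
Batch 2: sum of counts S = 69 over n = 14 hours.
After batch 2: Gamma(α+S, β+n) = Gamma(31.5+69, 6.3+14) = Gamma(100.5, 20.3).
SD = √α/β = √100.5/20.3 = 0.4938.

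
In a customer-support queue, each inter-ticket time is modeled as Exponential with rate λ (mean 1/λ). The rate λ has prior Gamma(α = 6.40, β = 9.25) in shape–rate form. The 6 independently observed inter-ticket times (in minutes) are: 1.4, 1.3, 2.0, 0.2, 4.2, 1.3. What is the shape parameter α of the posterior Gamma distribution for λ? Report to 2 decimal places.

12.40

With a Gamma(shape α, rate β) prior on the exponential rate λ, the posterior after n observations with total T = Σxᵢ is Gamma(α+n, β+T).
Sum of observations T = 10.4 minutes; n = 6.
Posterior: Gamma(6.40+6, 9.25+10.4) = Gamma(12.40, 19.65).
Posterior α = 12.40.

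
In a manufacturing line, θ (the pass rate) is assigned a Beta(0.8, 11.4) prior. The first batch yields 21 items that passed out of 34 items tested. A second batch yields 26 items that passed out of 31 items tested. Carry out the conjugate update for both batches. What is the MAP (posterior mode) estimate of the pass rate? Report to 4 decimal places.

0.6223

The Beta prior is conjugate to a Binomial/Bernoulli likelihood; the update adds successes to α and failures to β.
After batch 1: Beta(0.8+21, 11.4+13) = Beta(21.8, 24.4).
After batch 2: Beta(21.8+26, 24.4+5) = Beta(47.8, 29.4).
Mode of Beta(a,b) for a,b>1 is (a−1)/(a+b−2) = 46.8/75.2 = 0.6223.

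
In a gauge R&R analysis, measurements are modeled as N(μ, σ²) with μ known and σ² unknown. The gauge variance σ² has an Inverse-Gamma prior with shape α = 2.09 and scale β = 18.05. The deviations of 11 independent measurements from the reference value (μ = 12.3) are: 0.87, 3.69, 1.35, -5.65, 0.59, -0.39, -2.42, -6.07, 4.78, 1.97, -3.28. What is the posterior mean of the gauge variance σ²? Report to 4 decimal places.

12.5119

With known mean μ and an Inverse-Gamma(α, β) prior on σ², the Normal likelihood is conjugate: posterior is Inv-Gamma(α + n/2, β + Σ(xᵢ−μ)²/2).
Σ(xᵢ−μ)² = (0.87)² + (3.69)² + (1.35)² + (-5.65)² + (0.59)² + (-0.39)² + (-2.42)² + (-6.07)² + (4.78)² + (1.97)² + (-3.28)² = 128.8072.
Posterior: Inv-Gamma(2.09 + 11/2, 18.05 + 128.8072/2) = Inv-Gamma(7.59, 82.45360).
E[σ²|data] = β/(α−1) = 82.45360/6.59 = 12.5119.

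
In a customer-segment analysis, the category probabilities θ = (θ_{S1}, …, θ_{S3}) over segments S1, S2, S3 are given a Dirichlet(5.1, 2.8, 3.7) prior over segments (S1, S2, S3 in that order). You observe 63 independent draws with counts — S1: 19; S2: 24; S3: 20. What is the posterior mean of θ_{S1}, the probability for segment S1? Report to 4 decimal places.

0.3231

The Dirichlet prior is conjugate to the Multinomial likelihood: each posterior αⱼ = prior αⱼ + observed count nⱼ.
Posterior concentration: (24.1, 26.8, 23.7), total = 74.6.
E[θ_{S1}|data] = α_{S1}/Σα = 24.1/74.6 = 0.3231.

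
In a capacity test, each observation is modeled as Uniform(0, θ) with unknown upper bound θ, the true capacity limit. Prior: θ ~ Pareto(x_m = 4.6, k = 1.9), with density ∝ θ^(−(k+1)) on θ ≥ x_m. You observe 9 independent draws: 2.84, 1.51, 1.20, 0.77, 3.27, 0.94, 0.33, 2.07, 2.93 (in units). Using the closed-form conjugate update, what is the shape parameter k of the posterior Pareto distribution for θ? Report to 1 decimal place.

A Pareto(scale x_m, shape k) prior on the upper bound θ of Uniform(0, θ) is conjugate: posterior is Pareto(max(x_m, max xᵢ), k + n).
Sample maximum = 3.27; prior scale x_m = 4.6 → posterior scale = max = 4.60.
Posterior shape = 1.9 + 9 = 10.9.
Posterior shape k = 10.9.

10.9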